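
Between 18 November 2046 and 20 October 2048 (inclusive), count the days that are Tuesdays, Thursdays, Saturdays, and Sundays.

18 November 2046 is a Sunday.
That's 703 days from start to end, counting both.
703 = 7 × 100 + 3, so there are 100 full weeks plus 3 extra days.
Each full week contributes 4 days from the set (Tue, Thu, Sat, Sun): 100 × 4 = 400.
The 3 extra days are Sunday, Monday, Tuesday — 2 of them qualify.
Total: 400 + 2 = 402.

402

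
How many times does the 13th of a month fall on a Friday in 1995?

The 13th falls on a Friday when the month's 13th has weekday Fri.
Jan 13 is Fri ✓; Feb 13 is Mon; Mar 13 is Mon; Apr 13 is Thu; May 13 is Sat; Jun 13 is Tue; Jul 13 is Thu; Aug 13 is Sun; Sep 13 is Wed; Oct 13 is Fri ✓; Nov 13 is Mon; Dec 13 is Wed.
Friday the 13ths: Jan, Oct.

2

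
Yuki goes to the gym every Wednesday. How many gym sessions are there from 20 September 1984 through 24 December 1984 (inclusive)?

13 Wednesdays

20 September 1984 is a Thursday.
The range spans 96 days (inclusive of both endpoints).
96 = 7 × 13 + 5, so there are 13 full weeks plus 5 extra days.
Each full week contributes one Wednesday: 13 so far.
The 5 extra days are Thu, Fri, Sat, Sun, Mon — none qualify.
Total: 13 + 0 = 13.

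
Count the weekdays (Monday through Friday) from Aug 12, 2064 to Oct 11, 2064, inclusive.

44 weekdays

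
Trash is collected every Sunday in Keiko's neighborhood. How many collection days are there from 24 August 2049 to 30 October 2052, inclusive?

24 August 2049 is a Tuesday.
The range spans 1164 days (inclusive of both endpoints).
1164 = 7 × 166 + 2, so there are 166 full weeks plus 2 extra days.
Each full week contributes one Sunday: 166 so far.
The 2 extra days are Tuesday, Wednesday — none qualify.
Total: 166 + 0 = 166.

166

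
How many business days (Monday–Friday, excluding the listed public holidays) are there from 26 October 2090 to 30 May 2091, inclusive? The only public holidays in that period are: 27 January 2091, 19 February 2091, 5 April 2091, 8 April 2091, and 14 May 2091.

152

26 October 2090 is a Thursday.
The range spans 217 days (inclusive of both endpoints).
217 = 7 × 31, so the span is exactly 31 full weeks.
Each full week contributes 5 weekdays (Mon–Fri): 31 × 5 = 155.
Total: 155.
Holidays: 27 January 2091 (Sat); 19 February 2091 (Mon); 5 April 2091 (Thu); 8 April 2091 (Sun); 14 May 2091 (Mon).
3 of the 5 holidays fall on weekdays; the rest are weekends and were already excluded.
Business days: 155 − 3 = 152.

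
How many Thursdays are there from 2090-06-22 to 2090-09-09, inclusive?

2090-06-22 is a Thursday.
The range spans 80 days (inclusive of both endpoints).
80 = 7 × 11 + 3, so there are 11 full weeks plus 3 extra days.
Each full week contributes one Thursday: 11 so far.
The 3 extra days are Thursday, Friday, Saturday — 1 of them qualifies.
Total: 11 + 1 = 12.

12 Thursdays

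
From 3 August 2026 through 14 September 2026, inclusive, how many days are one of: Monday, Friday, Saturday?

19

3 August 2026 is a Monday.
That's 43 days from start to end, counting both.
43 = 7 × 6 + 1, so there are 6 full weeks plus 1 extra day.
Each full week contributes 3 days from the set (Mon, Fri, Sat): 6 × 3 = 18.
The 1 extra day is Monday — 1 of them qualifies.
Total: 18 + 1 = 19.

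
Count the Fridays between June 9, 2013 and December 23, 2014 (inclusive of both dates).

June 9, 2013 is a Sunday.
From June 9, 2013 to December 23, 2014 is 563 days inclusive.
563 = 7 × 80 + 3, so there are 80 full weeks plus 3 extra days.
Each full week contributes one Friday: 80 so far.
The 3 extra days are Sunday, Monday, Tuesday — none qualify.
Total: 80 + 0 = 80.

80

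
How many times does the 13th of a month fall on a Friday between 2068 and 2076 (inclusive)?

18

Friday-the-13ths by year:
2068: Jan, Apr, Jul
2069: Sep, Dec
2070: Jun
2071: Feb, Mar, Nov
2072: May
2073: Jan, Oct
2074: Apr, Jul
2075: Sep, Dec
2076: Mar, Nov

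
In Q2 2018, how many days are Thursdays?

13

2018-04-01 is a Sunday.
The range spans 91 days (inclusive of both endpoints).
91 = 7 × 13, so the span is exactly 13 full weeks.
Each full week contributes one Thursday: 13 so far.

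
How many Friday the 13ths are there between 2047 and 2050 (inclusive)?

6

Friday-the-13ths by year:
2047: Sep, Dec
2048: Mar, Nov
2049: Aug
2050: May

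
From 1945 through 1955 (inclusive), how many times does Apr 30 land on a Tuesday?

Day of week of April 30 in each year:
1945: Mon, 1946: Tue ✓, 1947: Wed, 1948: Fri, 1949: Sat, 1950: Sun, 1951: Mon, 1952: Wed, 1953: Thu, 1954: Fri, 1955: Sat
Tuesdays: 1946.

1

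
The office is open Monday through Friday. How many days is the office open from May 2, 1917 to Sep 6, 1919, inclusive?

May 2, 1917 is a Wednesday.
The range spans 858 days (inclusive of both endpoints).
858 = 7 × 122 + 4, so there are 122 full weeks plus 4 extra days.
Each full week contributes 5 weekdays (Mon–Fri): 122 × 5 = 610.
The 4 extra days are Wednesday, Thursday, Friday, Saturday — 3 of them qualify.
Total: 610 + 3 = 613.

613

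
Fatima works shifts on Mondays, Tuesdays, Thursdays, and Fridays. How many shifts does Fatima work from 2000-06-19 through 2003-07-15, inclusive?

642

2000-06-19 is a Monday.
That's 1122 days from start to end, counting both.
1122 = 7 × 160 + 2, so there are 160 full weeks plus 2 extra days.
Each full week contributes 4 days from the set (Mon, Tue, Thu, Fri): 160 × 4 = 640.
The 2 extra days are Monday, Tuesday — 2 of them qualify.
Total: 640 + 2 = 642.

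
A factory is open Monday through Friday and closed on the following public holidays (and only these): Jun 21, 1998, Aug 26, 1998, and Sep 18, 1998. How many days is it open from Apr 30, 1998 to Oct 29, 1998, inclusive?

129

Apr 30, 1998 is a Thursday.
The range spans 183 days (inclusive of both endpoints).
183 = 7 × 26 + 1, so there are 26 full weeks plus 1 extra day.
Each full week contributes 5 weekdays (Mon–Fri): 26 × 5 = 130.
The 1 extra day is Thu — 1 of them qualifies.
Total: 130 + 1 = 131.
Holidays: Jun 21, 1998 (Sun); Aug 26, 1998 (Wed); Sep 18, 1998 (Fri).
2 of the 3 holidays fall on weekdays; the rest are weekends and were already excluded.
Business days: 131 − 2 = 129.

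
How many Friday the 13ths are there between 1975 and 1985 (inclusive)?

19

Friday-the-13ths by year:
1975: Jun
1976: Feb, Aug
1977: May
1978: Jan, Oct
1979: Apr, Jul
1980: Jun
1981: Feb, Mar, Nov
1982: Aug
1983: May
1984: Jan, Apr, Jul
1985: Sep, Dec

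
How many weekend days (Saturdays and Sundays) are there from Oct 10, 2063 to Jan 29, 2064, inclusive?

32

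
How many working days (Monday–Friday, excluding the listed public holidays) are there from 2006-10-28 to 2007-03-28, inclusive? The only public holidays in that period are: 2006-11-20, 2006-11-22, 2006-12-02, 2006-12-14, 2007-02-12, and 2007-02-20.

2006-10-28 is a Saturday.
From 2006-10-28 to 2007-03-28 is 152 days inclusive.
152 = 7 × 21 + 5, so there are 21 full weeks plus 5 extra days.
Each full week contributes 5 weekdays (Mon–Fri): 21 × 5 = 105.
The 5 extra days are Saturday, Sunday, Monday, Tuesday, Wednesday — 3 of them qualify.
Total: 105 + 3 = 108.
Holidays: 2006-11-20 (Mon); 2006-11-22 (Wed); 2006-12-02 (Sat); 2006-12-14 (Thu); 2007-02-12 (Mon); 2007-02-20 (Tue).
5 of the 6 holidays fall on weekdays; the rest are weekends and were already excluded.
Business days: 108 − 5 = 103.

103 working days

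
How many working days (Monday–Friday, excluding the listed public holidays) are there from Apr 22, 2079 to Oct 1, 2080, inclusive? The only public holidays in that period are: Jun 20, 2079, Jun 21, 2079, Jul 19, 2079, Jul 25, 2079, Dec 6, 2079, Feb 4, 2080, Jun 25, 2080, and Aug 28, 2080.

370

Apr 22, 2079 is a Saturday.
The range spans 529 days (inclusive of both endpoints).
529 = 7 × 75 + 4, so there are 75 full weeks plus 4 extra days.
Each full week contributes 5 weekdays (Mon–Fri): 75 × 5 = 375.
The 4 extra days are Sat, Sun, Mon, Tue — 2 of them qualify.
Total: 375 + 2 = 377.
Holidays: Jun 20, 2079 (Tue); Jun 21, 2079 (Wed); Jul 19, 2079 (Wed); Jul 25, 2079 (Tue); Dec 6, 2079 (Wed); Feb 4, 2080 (Sun); Jun 25, 2080 (Tue); Aug 28, 2080 (Wed).
7 of the 8 holidays fall on weekdays; the rest are weekends and were already excluded.
Business days: 377 − 7 = 370.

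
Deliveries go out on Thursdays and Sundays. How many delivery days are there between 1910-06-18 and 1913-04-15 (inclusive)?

1910-06-18 is a Saturday.
That's 1033 days from start to end, counting both.
1033 = 7 × 147 + 4, so there are 147 full weeks plus 4 extra days.
Each full week contributes 2 days from the set (Thu, Sun): 147 × 2 = 294.
The 4 extra days are Saturday, Sunday, Monday, Tuesday — 1 of them qualifies.
Total: 294 + 1 = 295.

295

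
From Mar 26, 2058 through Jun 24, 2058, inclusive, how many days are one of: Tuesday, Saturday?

Mar 26, 2058 is a Tuesday.
That's 91 days from start to end, counting both.
91 = 7 × 13, so the span is exactly 13 full weeks.
Each full week contributes 2 days from the set (Tue, Sat): 13 × 2 = 26.
Total: 26.

26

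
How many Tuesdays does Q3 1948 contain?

13

Jul 1, 1948 is a Thursday.
From Jul 1, 1948 to Sep 30, 1948 is 92 days inclusive.
92 = 7 × 13 + 1, so there are 13 full weeks plus 1 extra day.
Each full week contributes one Tuesday: 13 so far.
The 1 extra day is Thursday — none qualify.
Total: 13 + 0 = 13.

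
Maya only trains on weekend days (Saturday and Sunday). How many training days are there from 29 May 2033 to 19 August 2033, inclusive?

29 May 2033 is a Sunday.
That's 83 days from start to end, counting both.
83 = 7 × 11 + 6, so there are 11 full weeks plus 6 extra days.
Each full week contributes 2 weekend days (Sat, Sun): 11 × 2 = 22.
The 6 extra days are Sunday, Monday, Tuesday, Wednesday, Thursday, Friday — 1 of them qualifies.
Total: 22 + 1 = 23.

23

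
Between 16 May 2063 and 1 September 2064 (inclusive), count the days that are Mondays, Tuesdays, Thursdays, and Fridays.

271

16 May 2063 is a Wednesday.
From 16 May 2063 to 1 September 2064 is 475 days inclusive.
475 = 7 × 67 + 6, so there are 67 full weeks plus 6 extra days.
Each full week contributes 4 days from the set (Mon, Tue, Thu, Fri): 67 × 4 = 268.
The 6 extra days are Wed, Thu, Fri, Sat, Sun, Mon — 3 of them qualify.
Total: 268 + 3 = 271.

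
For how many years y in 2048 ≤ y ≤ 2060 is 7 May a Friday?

3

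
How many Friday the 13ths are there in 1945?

2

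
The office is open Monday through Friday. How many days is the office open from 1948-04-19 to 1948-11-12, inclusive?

150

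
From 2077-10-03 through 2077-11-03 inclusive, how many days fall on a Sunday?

5

2077-10-03 is a Sunday.
That's 32 days from start to end, counting both.
32 = 7 × 4 + 4, so there are 4 full weeks plus 4 extra days.
Each full week contributes one Sunday: 4 so far.
The 4 extra days are Sun, Mon, Tue, Wed — 1 of them qualifies.
Total: 4 + 1 = 5.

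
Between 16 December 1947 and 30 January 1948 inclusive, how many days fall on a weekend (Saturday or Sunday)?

16 December 1947 is a Tuesday.
From 16 December 1947 to 30 January 1948 is 46 days inclusive.
46 = 7 × 6 + 4, so there are 6 full weeks plus 4 extra days.
Each full week contributes 2 weekend days (Sat, Sun): 6 × 2 = 12.
The 4 extra days are Tue, Wed, Thu, Fri — none qualify.
Total: 12 + 0 = 12.

12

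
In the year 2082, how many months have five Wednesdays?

A month has five Wednesdays exactly when Wednesday falls within its first (length − 28) days.
Jan: 31 days, starts Thu → 5 of Thu, Fri, Sat
Feb: 28 days, starts Sun → 5 of (none)
Mar: 31 days, starts Sun → 5 of Sun, Mon, Tue
Apr: 30 days, starts Wed → 5 of Wed, Thu ✓
May: 31 days, starts Fri → 5 of Fri, Sat, Sun
Jun: 30 days, starts Mon → 5 of Mon, Tue
Jul: 31 days, starts Wed → 5 of Wed, Thu, Fri ✓
Aug: 31 days, starts Sat → 5 of Sat, Sun, Mon
Sep: 30 days, starts Tue → 5 of Tue, Wed ✓
Oct: 31 days, starts Thu → 5 of Thu, Fri, Sat
Nov: 30 days, starts Sun → 5 of Sun, Mon
Dec: 31 days, starts Tue → 5 of Tue, Wed, Thu ✓
Months with five Wednesdays: Apr, Jul, Sep, Dec.

4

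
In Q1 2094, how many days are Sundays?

January 1, 2094 is a Friday.
From January 1, 2094 to March 31, 2094 is 90 days inclusive.
90 = 7 × 12 + 6, so there are 12 full weeks plus 6 extra days.
Each full week contributes one Sunday: 12 so far.
The 6 extra days are Friday, Saturday, Sunday, Monday, Tuesday, Wednesday — 1 of them qualifies.
Total: 12 + 1 = 13.

13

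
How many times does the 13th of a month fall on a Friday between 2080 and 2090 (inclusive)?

Friday-the-13ths by year:
2080: Sep, Dec
2081: Jun
2082: Feb, Mar, Nov
2083: Aug
2084: Oct
2085: Apr, Jul
2086: Sep, Dec
2087: Jun
2088: Feb, Aug
2089: May
2090: Jan, Oct

18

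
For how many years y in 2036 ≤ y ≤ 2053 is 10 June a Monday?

Day of week of June 10 in each year:
2036: Tue, 2037: Wed, 2038: Thu, 2039: Fri, 2040: Sun, 2041: Mon ✓, 2042: Tue, 2043: Wed, 2044: Fri, 2045: Sat, 2046: Sun, 2047: Mon ✓, 2048: Wed, 2049: Thu, 2050: Fri, 2051: Sat, 2052: Mon ✓, 2053: Tue
Mondays: 2041, 2047, 2052.

3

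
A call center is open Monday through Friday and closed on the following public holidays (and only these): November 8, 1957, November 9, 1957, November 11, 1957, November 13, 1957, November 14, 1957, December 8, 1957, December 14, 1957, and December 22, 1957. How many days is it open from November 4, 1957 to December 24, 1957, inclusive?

November 4, 1957 is a Monday.
The range spans 51 days (inclusive of both endpoints).
51 = 7 × 7 + 2, so there are 7 full weeks plus 2 extra days.
Each full week contributes 5 weekdays (Mon–Fri): 7 × 5 = 35.
The 2 extra days are Monday, Tuesday — 2 of them qualify.
Total: 35 + 2 = 37.
Holidays: November 8, 1957 (Fri); November 9, 1957 (Sat); November 11, 1957 (Mon); November 13, 1957 (Wed); November 14, 1957 (Thu); December 8, 1957 (Sun); December 14, 1957 (Sat); December 22, 1957 (Sun).
4 of the 8 holidays fall on weekdays; the rest are weekends and were already excluded.
Business days: 37 − 4 = 33.

33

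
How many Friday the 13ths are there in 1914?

The 13th falls on a Friday when the month's 13th has weekday Fri.
Jan 13 is Tue; Feb 13 is Fri ✓; Mar 13 is Fri ✓; Apr 13 is Mon; May 13 is Wed; Jun 13 is Sat; Jul 13 is Mon; Aug 13 is Thu; Sep 13 is Sun; Oct 13 is Tue; Nov 13 is Fri ✓; Dec 13 is Sun.
Friday the 13ths: Feb, Mar, Nov.

3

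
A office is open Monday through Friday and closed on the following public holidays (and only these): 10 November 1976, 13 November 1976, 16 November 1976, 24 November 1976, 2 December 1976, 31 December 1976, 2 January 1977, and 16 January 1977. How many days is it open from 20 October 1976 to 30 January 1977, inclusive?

20 October 1976 is a Wednesday.
That's 103 days from start to end, counting both.
103 = 7 × 14 + 5, so there are 14 full weeks plus 5 extra days.
Each full week contributes 5 weekdays (Mon–Fri): 14 × 5 = 70.
The 5 extra days are Wednesday, Thursday, Friday, Saturday, Sunday — 3 of them qualify.
Total: 70 + 3 = 73.
Holidays: 10 November 1976 (Wed); 13 November 1976 (Sat); 16 November 1976 (Tue); 24 November 1976 (Wed); 2 December 1976 (Thu); 31 December 1976 (Fri); 2 January 1977 (Sun); 16 January 1977 (Sun).
5 of the 8 holidays fall on weekdays; the rest are weekends and were already excluded.
Business days: 73 − 5 = 68.

68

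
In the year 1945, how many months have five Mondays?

5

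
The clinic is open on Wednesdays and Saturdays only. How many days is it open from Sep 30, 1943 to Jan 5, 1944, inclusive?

28

Sep 30, 1943 is a Thursday.
That's 98 days from start to end, counting both.
98 = 7 × 14, so the span is exactly 14 full weeks.
Each full week contributes 2 days from the set (Wed, Sat): 14 × 2 = 28.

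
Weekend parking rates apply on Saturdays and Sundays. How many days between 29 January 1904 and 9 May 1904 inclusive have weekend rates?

29 January 1904 is a Friday.
The range spans 102 days (inclusive of both endpoints).
102 = 7 × 14 + 4, so there are 14 full weeks plus 4 extra days.
Each full week contributes 2 weekend days (Sat, Sun): 14 × 2 = 28.
The 4 extra days are Friday, Saturday, Sunday, Monday — 2 of them qualify.
Total: 28 + 2 = 30.

30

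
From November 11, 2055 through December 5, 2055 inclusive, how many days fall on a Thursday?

November 11, 2055 is a Thursday.
That's 25 days from start to end, counting both.
25 = 7 × 3 + 4, so there are 3 full weeks plus 4 extra days.
Each full week contributes one Thursday: 3 so far.
The 4 extra days are Thursday, Friday, Saturday, Sunday — 1 of them qualifies.
Total: 3 + 1 = 4.

4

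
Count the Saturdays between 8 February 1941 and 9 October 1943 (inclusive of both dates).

8 February 1941 is a Saturday.
The range spans 974 days (inclusive of both endpoints).
974 = 7 × 139 + 1, so there are 139 full weeks plus 1 extra day.
Each full week contributes one Saturday: 139 so far.
The 1 extra day is Saturday — 1 of them qualifies.
Total: 139 + 1 = 140.

140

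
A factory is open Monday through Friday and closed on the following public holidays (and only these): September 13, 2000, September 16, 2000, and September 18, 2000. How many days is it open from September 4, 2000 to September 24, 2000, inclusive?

September 4, 2000 is a Monday.
The range spans 21 days (inclusive of both endpoints).
21 = 7 × 3, so the span is exactly 3 full weeks.
Each full week contributes 5 weekdays (Mon–Fri): 3 × 5 = 15.
Total: 15.
Holidays: September 13, 2000 (Wed); September 16, 2000 (Sat); September 18, 2000 (Mon).
2 of the 3 holidays fall on weekdays; the rest are weekends and were already excluded.
Business days: 15 − 2 = 13.

13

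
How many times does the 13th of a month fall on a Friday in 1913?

The 13th falls on a Friday when the month's 13th has weekday Fri.
Jan 13 is Mon; Feb 13 is Thu; Mar 13 is Thu; Apr 13 is Sun; May 13 is Tue; Jun 13 is Fri ✓; Jul 13 is Sun; Aug 13 is Wed; Sep 13 is Sat; Oct 13 is Mon; Nov 13 is Thu; Dec 13 is Sat.
Friday the 13ths: Jun.

1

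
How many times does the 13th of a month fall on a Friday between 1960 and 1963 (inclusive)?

7

Friday-the-13ths by year:
1960: May
1961: Jan, Oct
1962: Apr, Jul
1963: Sep, Dec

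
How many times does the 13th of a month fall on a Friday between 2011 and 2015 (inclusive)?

Friday-the-13ths by year:
2011: May
2012: Jan, Apr, Jul
2013: Sep, Dec
2014: Jun
2015: Feb, Mar, Nov

10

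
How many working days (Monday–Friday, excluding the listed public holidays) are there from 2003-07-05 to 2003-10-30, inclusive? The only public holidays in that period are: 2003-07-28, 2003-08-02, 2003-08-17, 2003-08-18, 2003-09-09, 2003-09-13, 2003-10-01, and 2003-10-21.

2003-07-05 is a Saturday.
That's 118 days from start to end, counting both.
118 = 7 × 16 + 6, so there are 16 full weeks plus 6 extra days.
Each full week contributes 5 weekdays (Mon–Fri): 16 × 5 = 80.
The 6 extra days are Sat, Sun, Mon, Tue, Wed, Thu — 4 of them qualify.
Total: 80 + 4 = 84.
Holidays: 2003-07-28 (Mon); 2003-08-02 (Sat); 2003-08-17 (Sun); 2003-08-18 (Mon); 2003-09-09 (Tue); 2003-09-13 (Sat); 2003-10-01 (Wed); 2003-10-21 (Tue).
5 of the 8 holidays fall on weekdays; the rest are weekends and were already excluded.
Business days: 84 − 5 = 79.

79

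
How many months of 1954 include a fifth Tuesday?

4

A month has five Tuesdays exactly when Tuesday falls within its first (length − 28) days.
Jan: 31 days, starts Fri → 5 of Fri, Sat, Sun
Feb: 28 days, starts Mon → 5 of (none)
Mar: 31 days, starts Mon → 5 of Mon, Tue, Wed ✓
Apr: 30 days, starts Thu → 5 of Thu, Fri
May: 31 days, starts Sat → 5 of Sat, Sun, Mon
Jun: 30 days, starts Tue → 5 of Tue, Wed ✓
Jul: 31 days, starts Thu → 5 of Thu, Fri, Sat
Aug: 31 days, starts Sun → 5 of Sun, Mon, Tue ✓
Sep: 30 days, starts Wed → 5 of Wed, Thu
Oct: 31 days, starts Fri → 5 of Fri, Sat, Sun
Nov: 30 days, starts Mon → 5 of Mon, Tue ✓
Dec: 31 days, starts Wed → 5 of Wed, Thu, Fri
Months with five Tuesdays: Mar, Jun, Aug, Nov.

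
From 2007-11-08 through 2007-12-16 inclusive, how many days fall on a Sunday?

6 Sundays

2007-11-08 is a Thursday.
The range spans 39 days (inclusive of both endpoints).
39 = 7 × 5 + 4, so there are 5 full weeks plus 4 extra days.
Each full week contributes one Sunday: 5 so far.
The 4 extra days are Thu, Fri, Sat, Sun — 1 of them qualifies.
Total: 5 + 1 = 6.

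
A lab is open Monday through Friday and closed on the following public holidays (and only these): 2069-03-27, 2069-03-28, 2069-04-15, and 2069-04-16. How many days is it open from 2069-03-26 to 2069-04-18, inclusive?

2069-03-26 is a Tuesday.
The range spans 24 days (inclusive of both endpoints).
24 = 7 × 3 + 3, so there are 3 full weeks plus 3 extra days.
Each full week contributes 5 weekdays (Mon–Fri): 3 × 5 = 15.
The 3 extra days are Tuesday, Wednesday, Thursday — 3 of them qualify.
Total: 15 + 3 = 18.
Holidays: 2069-03-27 (Wed); 2069-03-28 (Thu); 2069-04-15 (Mon); 2069-04-16 (Tue).
All 4 holidays fall on weekdays, so subtract 4.
Business days: 18 − 4 = 14.

14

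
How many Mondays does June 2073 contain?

Jun 1, 2073 is a Thursday.
The range spans 30 days (inclusive of both endpoints).
30 = 7 × 4 + 2, so there are 4 full weeks plus 2 extra days.
Each full week contributes one Monday: 4 so far.
The 2 extra days are Thu, Fri — none qualify.
Total: 4 + 0 = 4.

4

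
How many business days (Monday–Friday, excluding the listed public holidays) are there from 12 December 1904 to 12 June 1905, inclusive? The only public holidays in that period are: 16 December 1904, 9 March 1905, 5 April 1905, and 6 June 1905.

127

12 December 1904 is a Monday.
The range spans 183 days (inclusive of both endpoints).
183 = 7 × 26 + 1, so there are 26 full weeks plus 1 extra day.
Each full week contributes 5 weekdays (Mon–Fri): 26 × 5 = 130.
The 1 extra day is Monday — 1 of them qualifies.
Total: 130 + 1 = 131.
Holidays: 16 December 1904 (Fri); 9 March 1905 (Thu); 5 April 1905 (Wed); 6 June 1905 (Tue).
All 4 holidays fall on weekdays, so subtract 4.
Business days: 131 − 4 = 127.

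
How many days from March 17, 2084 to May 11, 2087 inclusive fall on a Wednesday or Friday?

March 17, 2084 is a Friday.
That's 1151 days from start to end, counting both.
1151 = 7 × 164 + 3, so there are 164 full weeks plus 3 extra days.
Each full week contributes 2 days from the set (Wed, Fri): 164 × 2 = 328.
The 3 extra days are Friday, Saturday, Sunday — 1 of them qualifies.
Total: 328 + 1 = 329.

329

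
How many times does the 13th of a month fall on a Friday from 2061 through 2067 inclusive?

11

Friday-the-13ths by year:
2061: May
2062: Jan, Oct
2063: Apr, Jul
2064: Jun
2065: Feb, Mar, Nov
2066: Aug
2067: May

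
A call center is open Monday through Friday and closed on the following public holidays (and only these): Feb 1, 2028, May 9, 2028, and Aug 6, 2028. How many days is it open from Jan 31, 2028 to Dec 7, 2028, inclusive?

222

Jan 31, 2028 is a Monday.
The range spans 312 days (inclusive of both endpoints).
312 = 7 × 44 + 4, so there are 44 full weeks plus 4 extra days.
Each full week contributes 5 weekdays (Mon–Fri): 44 × 5 = 220.
The 4 extra days are Monday, Tuesday, Wednesday, Thursday — 4 of them qualify.
Total: 220 + 4 = 224.
Holidays: Feb 1, 2028 (Tue); May 9, 2028 (Tue); Aug 6, 2028 (Sun).
2 of the 3 holidays fall on weekdays; the rest are weekends and were already excluded.
Business days: 224 − 2 = 222.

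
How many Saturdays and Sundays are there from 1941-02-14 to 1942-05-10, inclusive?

130

1941-02-14 is a Friday.
From 1941-02-14 to 1942-05-10 is 451 days inclusive.
451 = 7 × 64 + 3, so there are 64 full weeks plus 3 extra days.
Each full week contributes 2 weekend days (Sat, Sun): 64 × 2 = 128.
The 3 extra days are Friday, Saturday, Sunday — 2 of them qualify.
Total: 128 + 2 = 130.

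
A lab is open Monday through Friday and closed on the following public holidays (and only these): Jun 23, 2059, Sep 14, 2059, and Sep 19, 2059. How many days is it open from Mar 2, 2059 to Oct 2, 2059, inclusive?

Mar 2, 2059 is a Sunday.
That's 215 days from start to end, counting both.
215 = 7 × 30 + 5, so there are 30 full weeks plus 5 extra days.
Each full week contributes 5 weekdays (Mon–Fri): 30 × 5 = 150.
The 5 extra days are Sunday, Monday, Tuesday, Wednesday, Thursday — 4 of them qualify.
Total: 150 + 4 = 154.
Holidays: Jun 23, 2059 (Mon); Sep 14, 2059 (Sun); Sep 19, 2059 (Fri).
2 of the 3 holidays fall on weekdays; the rest are weekends and were already excluded.
Business days: 154 − 2 = 152.

152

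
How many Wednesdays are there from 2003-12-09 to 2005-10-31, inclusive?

2003-12-09 is a Tuesday.
That's 693 days from start to end, counting both.
693 = 7 × 99, so the span is exactly 99 full weeks.
Each full week contributes one Wednesday: 99 so far.

99 Wednesdays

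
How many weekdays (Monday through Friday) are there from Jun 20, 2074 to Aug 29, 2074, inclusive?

51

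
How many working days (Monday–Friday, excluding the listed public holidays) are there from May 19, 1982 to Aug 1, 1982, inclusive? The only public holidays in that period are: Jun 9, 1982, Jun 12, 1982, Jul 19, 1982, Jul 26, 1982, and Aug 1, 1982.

50

May 19, 1982 is a Wednesday.
From May 19, 1982 to Aug 1, 1982 is 75 days inclusive.
75 = 7 × 10 + 5, so there are 10 full weeks plus 5 extra days.
Each full week contributes 5 weekdays (Mon–Fri): 10 × 5 = 50.
The 5 extra days are Wed, Thu, Fri, Sat, Sun — 3 of them qualify.
Total: 50 + 3 = 53.
Holidays: Jun 9, 1982 (Wed); Jun 12, 1982 (Sat); Jul 19, 1982 (Mon); Jul 26, 1982 (Mon); Aug 1, 1982 (Sun).
3 of the 5 holidays fall on weekdays; the rest are weekends and were already excluded.
Business days: 53 − 3 = 50.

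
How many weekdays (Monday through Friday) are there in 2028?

260

Jan 1, 2028 is a Saturday.
The range spans 366 days (inclusive of both endpoints).
366 = 7 × 52 + 2, so there are 52 full weeks plus 2 extra days.
Each full week contributes 5 weekdays (Mon–Fri): 52 × 5 = 260.
The 2 extra days are Saturday, Sunday — none qualify.
Total: 260 + 0 = 260.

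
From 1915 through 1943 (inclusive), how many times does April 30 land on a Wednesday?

4

Day of week of April 30 in each year:
1915: Fri, 1916: Sun, 1917: Mon, 1918: Tue, 1919: Wed ✓, 1920: Fri, 1921: Sat, 1922: Sun, 1923: Mon, 1924: Wed ✓, 1925: Thu, 1926: Fri, 1927: Sat, 1928: Mon, 1929: Tue, 1930: Wed ✓, 1931: Thu, 1932: Sat, 1933: Sun, 1934: Mon, 1935: Tue, 1936: Thu, 1937: Fri, 1938: Sat, 1939: Sun, 1940: Tue, 1941: Wed ✓, 1942: Thu, 1943: Fri
Wednesdays: 1919, 1924, 1930, 1941.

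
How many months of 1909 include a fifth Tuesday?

A month has five Tuesdays exactly when Tuesday falls within its first (length − 28) days.
Jan: 31 days, starts Fri → 5 of Fri, Sat, Sun
Feb: 28 days, starts Mon → 5 of (none)
Mar: 31 days, starts Mon → 5 of Mon, Tue, Wed ✓
Apr: 30 days, starts Thu → 5 of Thu, Fri
May: 31 days, starts Sat → 5 of Sat, Sun, Mon
Jun: 30 days, starts Tue → 5 of Tue, Wed ✓
Jul: 31 days, starts Thu → 5 of Thu, Fri, Sat
Aug: 31 days, starts Sun → 5 of Sun, Mon, Tue ✓
Sep: 30 days, starts Wed → 5 of Wed, Thu
Oct: 31 days, starts Fri → 5 of Fri, Sat, Sun
Nov: 30 days, starts Mon → 5 of Mon, Tue ✓
Dec: 31 days, starts Wed → 5 of Wed, Thu, Fri
Months with five Tuesdays: Mar, Jun, Aug, Nov.

4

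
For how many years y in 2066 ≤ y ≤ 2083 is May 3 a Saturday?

Day of week of May 3 in each year:
2066: Mon, 2067: Tue, 2068: Thu, 2069: Fri, 2070: Sat ✓, 2071: Sun, 2072: Tue, 2073: Wed, 2074: Thu, 2075: Fri, 2076: Sun, 2077: Mon, 2078: Tue, 2079: Wed, 2080: Fri, 2081: Sat ✓, 2082: Sun, 2083: Mon
Saturdays: 2070, 2081.

2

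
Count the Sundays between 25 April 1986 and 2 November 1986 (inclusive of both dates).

28

25 April 1986 is a Friday.
From 25 April 1986 to 2 November 1986 is 192 days inclusive.
192 = 7 × 27 + 3, so there are 27 full weeks plus 3 extra days.
Each full week contributes one Sunday: 27 so far.
The 3 extra days are Friday, Saturday, Sunday — 1 of them qualifies.
Total: 27 + 1 = 28.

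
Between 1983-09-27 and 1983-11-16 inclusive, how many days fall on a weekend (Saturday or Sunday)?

1983-09-27 is a Tuesday.
That's 51 days from start to end, counting both.
51 = 7 × 7 + 2, so there are 7 full weeks plus 2 extra days.
Each full week contributes 2 weekend days (Sat, Sun): 7 × 2 = 14.
The 2 extra days are Tue, Wed — none qualify.
Total: 14 + 0 = 14.

14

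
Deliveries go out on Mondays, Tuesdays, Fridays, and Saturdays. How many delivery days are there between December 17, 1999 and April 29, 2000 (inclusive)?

78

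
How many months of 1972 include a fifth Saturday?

A month has five Saturdays exactly when Saturday falls within its first (length − 28) days.
Jan: 31 days, starts Sat → 5 of Sat, Sun, Mon ✓
Feb: 29 days, starts Tue → 5 of Tue
Mar: 31 days, starts Wed → 5 of Wed, Thu, Fri
Apr: 30 days, starts Sat → 5 of Sat, Sun ✓
May: 31 days, starts Mon → 5 of Mon, Tue, Wed
Jun: 30 days, starts Thu → 5 of Thu, Fri
Jul: 31 days, starts Sat → 5 of Sat, Sun, Mon ✓
Aug: 31 days, starts Tue → 5 of Tue, Wed, Thu
Sep: 30 days, starts Fri → 5 of Fri, Sat ✓
Oct: 31 days, starts Sun → 5 of Sun, Mon, Tue
Nov: 30 days, starts Wed → 5 of Wed, Thu
Dec: 31 days, starts Fri → 5 of Fri, Sat, Sun ✓
Months with five Saturdays: Jan, Apr, Jul, Sep, Dec.

5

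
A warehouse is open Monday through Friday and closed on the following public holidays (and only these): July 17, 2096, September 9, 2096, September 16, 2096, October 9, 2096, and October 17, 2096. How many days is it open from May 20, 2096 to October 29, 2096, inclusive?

113

May 20, 2096 is a Sunday.
That's 163 days from start to end, counting both.
163 = 7 × 23 + 2, so there are 23 full weeks plus 2 extra days.
Each full week contributes 5 weekdays (Mon–Fri): 23 × 5 = 115.
The 2 extra days are Sunday, Monday — 1 of them qualifies.
Total: 115 + 1 = 116.
Holidays: July 17, 2096 (Tue); September 9, 2096 (Sun); September 16, 2096 (Sun); October 9, 2096 (Tue); October 17, 2096 (Wed).
3 of the 5 holidays fall on weekdays; the rest are weekends and were already excluded.
Business days: 116 − 3 = 113.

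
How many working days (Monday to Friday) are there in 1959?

Jan 1, 1959 is a Thursday.
That's 365 days from start to end, counting both.
365 = 7 × 52 + 1, so there are 52 full weeks plus 1 extra day.
Each full week contributes 5 weekdays (Mon–Fri): 52 × 5 = 260.
The 1 extra day is Thursday — 1 of them qualifies.
Total: 260 + 1 = 261.

261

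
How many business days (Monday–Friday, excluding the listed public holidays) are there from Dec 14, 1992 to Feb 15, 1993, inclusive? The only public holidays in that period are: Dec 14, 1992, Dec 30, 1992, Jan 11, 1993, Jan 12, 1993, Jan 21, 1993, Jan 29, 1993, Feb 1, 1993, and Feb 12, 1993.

Dec 14, 1992 is a Monday.
From Dec 14, 1992 to Feb 15, 1993 is 64 days inclusive.
64 = 7 × 9 + 1, so there are 9 full weeks plus 1 extra day.
Each full week contributes 5 weekdays (Mon–Fri): 9 × 5 = 45.
The 1 extra day is Mon — 1 of them qualifies.
Total: 45 + 1 = 46.
Holidays: Dec 14, 1992 (Mon); Dec 30, 1992 (Wed); Jan 11, 1993 (Mon); Jan 12, 1993 (Tue); Jan 21, 1993 (Thu); Jan 29, 1993 (Fri); Feb 1, 1993 (Mon); Feb 12, 1993 (Fri).
All 8 holidays fall on weekdays, so subtract 8.
Business days: 46 − 8 = 38.

38 business days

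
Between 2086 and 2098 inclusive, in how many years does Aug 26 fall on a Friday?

Day of week of August 26 in each year:
2086: Mon, 2087: Tue, 2088: Thu, 2089: Fri ✓, 2090: Sat, 2091: Sun, 2092: Tue, 2093: Wed, 2094: Thu, 2095: Fri ✓, 2096: Sun, 2097: Mon, 2098: Tue
Fridays: 2089, 2095.

2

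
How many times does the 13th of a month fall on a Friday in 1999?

The 13th falls on a Friday when the month's 13th has weekday Fri.
Jan 13 is Wed; Feb 13 is Sat; Mar 13 is Sat; Apr 13 is Tue; May 13 is Thu; Jun 13 is Sun; Jul 13 is Tue; Aug 13 is Fri ✓; Sep 13 is Mon; Oct 13 is Wed; Nov 13 is Sat; Dec 13 is Mon.
Friday the 13ths: Aug.

1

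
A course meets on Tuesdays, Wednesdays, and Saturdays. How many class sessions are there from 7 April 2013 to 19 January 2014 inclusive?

123

7 April 2013 is a Sunday.
The range spans 288 days (inclusive of both endpoints).
288 = 7 × 41 + 1, so there are 41 full weeks plus 1 extra day.
Each full week contributes 3 days from the set (Tue, Wed, Sat): 41 × 3 = 123.
The 1 extra day is Sunday — none qualify.
Total: 123 + 0 = 123.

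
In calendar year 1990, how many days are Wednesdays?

52

1990-01-01 is a Monday.
That's 365 days from start to end, counting both.
365 = 7 × 52 + 1, so there are 52 full weeks plus 1 extra day.
Each full week contributes one Wednesday: 52 so far.
The 1 extra day is Mon — none qualify.
Total: 52 + 0 = 52.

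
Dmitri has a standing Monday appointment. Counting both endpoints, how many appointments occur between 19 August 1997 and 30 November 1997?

14

19 August 1997 is a Tuesday.
That's 104 days from start to end, counting both.
104 = 7 × 14 + 6, so there are 14 full weeks plus 6 extra days.
Each full week contributes one Monday: 14 so far.
The 6 extra days are Tue, Wed, Thu, Fri, Sat, Sun — none qualify.
Total: 14 + 0 = 14.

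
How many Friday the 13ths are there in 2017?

2

The 13th falls on a Friday when the month's 13th has weekday Fri.
Jan 13 is Fri ✓; Feb 13 is Mon; Mar 13 is Mon; Apr 13 is Thu; May 13 is Sat; Jun 13 is Tue; Jul 13 is Thu; Aug 13 is Sun; Sep 13 is Wed; Oct 13 is Fri ✓; Nov 13 is Mon; Dec 13 is Wed.
Friday the 13ths: Jan, Oct.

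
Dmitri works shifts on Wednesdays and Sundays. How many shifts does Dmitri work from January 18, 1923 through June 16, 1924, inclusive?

January 18, 1923 is a Thursday.
That's 516 days from start to end, counting both.
516 = 7 × 73 + 5, so there are 73 full weeks plus 5 extra days.
Each full week contributes 2 days from the set (Wed, Sun): 73 × 2 = 146.
The 5 extra days are Thu, Fri, Sat, Sun, Mon — 1 of them qualifies.
Total: 146 + 1 = 147.

147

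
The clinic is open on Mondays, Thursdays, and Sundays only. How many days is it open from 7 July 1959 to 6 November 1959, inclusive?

52

7 July 1959 is a Tuesday.
From 7 July 1959 to 6 November 1959 is 123 days inclusive.
123 = 7 × 17 + 4, so there are 17 full weeks plus 4 extra days.
Each full week contributes 3 days from the set (Mon, Thu, Sun): 17 × 3 = 51.
The 4 extra days are Tue, Wed, Thu, Fri — 1 of them qualifies.
Total: 51 + 1 = 52.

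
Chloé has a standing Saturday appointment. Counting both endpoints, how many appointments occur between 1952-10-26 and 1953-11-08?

1952-10-26 is a Sunday.
The range spans 379 days (inclusive of both endpoints).
379 = 7 × 54 + 1, so there are 54 full weeks plus 1 extra day.
Each full week contributes one Saturday: 54 so far.
The 1 extra day is Sunday — none qualify.
Total: 54 + 0 = 54.

54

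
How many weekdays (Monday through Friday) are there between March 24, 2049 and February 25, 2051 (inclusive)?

503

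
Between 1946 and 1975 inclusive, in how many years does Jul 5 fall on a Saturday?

Day of week of July 5 in each year:
1946: Fri, 1947: Sat ✓, 1948: Mon, 1949: Tue, 1950: Wed, 1951: Thu, 1952: Sat ✓, 1953: Sun, 1954: Mon, 1955: Tue, 1956: Thu, 1957: Fri, 1958: Sat ✓, 1959: Sun, 1960: Tue, 1961: Wed, 1962: Thu, 1963: Fri, 1964: Sun, 1965: Mon, 1966: Tue, 1967: Wed, 1968: Fri, 1969: Sat ✓, 1970: Sun, 1971: Mon, 1972: Wed, 1973: Thu, 1974: Fri, 1975: Sat ✓
Saturdays: 1947, 1952, 1958, 1969, 1975.

5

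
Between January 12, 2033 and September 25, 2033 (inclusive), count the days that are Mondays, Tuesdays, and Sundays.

January 12, 2033 is a Wednesday.
From January 12, 2033 to September 25, 2033 is 257 days inclusive.
257 = 7 × 36 + 5, so there are 36 full weeks plus 5 extra days.
Each full week contributes 3 days from the set (Mon, Tue, Sun): 36 × 3 = 108.
The 5 extra days are Wed, Thu, Fri, Sat, Sun — 1 of them qualifies.
Total: 108 + 1 = 109.

109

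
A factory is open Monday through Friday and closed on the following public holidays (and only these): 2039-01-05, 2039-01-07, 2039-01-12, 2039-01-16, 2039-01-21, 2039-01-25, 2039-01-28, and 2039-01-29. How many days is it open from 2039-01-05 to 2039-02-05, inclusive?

2039-01-05 is a Wednesday.
The range spans 32 days (inclusive of both endpoints).
32 = 7 × 4 + 4, so there are 4 full weeks plus 4 extra days.
Each full week contributes 5 weekdays (Mon–Fri): 4 × 5 = 20.
The 4 extra days are Wednesday, Thursday, Friday, Saturday — 3 of them qualify.
Total: 20 + 3 = 23.
Holidays: 2039-01-05 (Wed); 2039-01-07 (Fri); 2039-01-12 (Wed); 2039-01-16 (Sun); 2039-01-21 (Fri); 2039-01-25 (Tue); 2039-01-28 (Fri); 2039-01-29 (Sat).
6 of the 8 holidays fall on weekdays; the rest are weekends and were already excluded.
Business days: 23 − 6 = 17.

17 working days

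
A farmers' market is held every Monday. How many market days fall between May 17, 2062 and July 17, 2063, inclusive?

61 Mondays

May 17, 2062 is a Wednesday.
That's 427 days from start to end, counting both.
427 = 7 × 61, so the span is exactly 61 full weeks.
Each full week contributes one Monday: 61 so far.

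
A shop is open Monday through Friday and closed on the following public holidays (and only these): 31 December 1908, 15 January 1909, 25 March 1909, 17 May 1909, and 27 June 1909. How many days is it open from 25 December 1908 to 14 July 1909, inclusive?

25 December 1908 is a Friday.
From 25 December 1908 to 14 July 1909 is 202 days inclusive.
202 = 7 × 28 + 6, so there are 28 full weeks plus 6 extra days.
Each full week contributes 5 weekdays (Mon–Fri): 28 × 5 = 140.
The 6 extra days are Fri, Sat, Sun, Mon, Tue, Wed — 4 of them qualify.
Total: 140 + 4 = 144.
Holidays: 31 December 1908 (Thu); 15 January 1909 (Fri); 25 March 1909 (Thu); 17 May 1909 (Mon); 27 June 1909 (Sun).
4 of the 5 holidays fall on weekdays; the rest are weekends and were already excluded.
Business days: 144 − 4 = 140.

140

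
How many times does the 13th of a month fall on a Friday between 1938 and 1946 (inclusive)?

15

Friday-the-13ths by year:
1938: May
1939: Jan, Oct
1940: Sep, Dec
1941: Jun
1942: Feb, Mar, Nov
1943: Aug
1944: Oct
1945: Apr, Jul
1946: Sep, Dec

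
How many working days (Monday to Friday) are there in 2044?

2044-01-01 is a Friday.
From 2044-01-01 to 2044-12-31 is 366 days inclusive.
366 = 7 × 52 + 2, so there are 52 full weeks plus 2 extra days.
Each full week contributes 5 weekdays (Mon–Fri): 52 × 5 = 260.
The 2 extra days are Fri, Sat — 1 of them qualifies.
Total: 260 + 1 = 261.

261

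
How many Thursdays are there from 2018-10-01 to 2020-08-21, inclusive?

99 Thursdays

2018-10-01 is a Monday.
The range spans 691 days (inclusive of both endpoints).
691 = 7 × 98 + 5, so there are 98 full weeks plus 5 extra days.
Each full week contributes one Thursday: 98 so far.
The 5 extra days are Mon, Tue, Wed, Thu, Fri — 1 of them qualifies.
Total: 98 + 1 = 99.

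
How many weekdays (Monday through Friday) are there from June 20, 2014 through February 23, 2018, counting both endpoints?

June 20, 2014 is a Friday.
From June 20, 2014 to February 23, 2018 is 1345 days inclusive.
1345 = 7 × 192 + 1, so there are 192 full weeks plus 1 extra day.
Each full week contributes 5 weekdays (Mon–Fri): 192 × 5 = 960.
The 1 extra day is Friday — 1 of them qualifies.
Total: 960 + 1 = 961.

961 weekdays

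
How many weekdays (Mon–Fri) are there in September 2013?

2013-09-01 is a Sunday.
From 2013-09-01 to 2013-09-30 is 30 days inclusive.
30 = 7 × 4 + 2, so there are 4 full weeks plus 2 extra days.
Each full week contributes 5 weekdays (Mon–Fri): 4 × 5 = 20.
The 2 extra days are Sun, Mon — 1 of them qualifies.
Total: 20 + 1 = 21.

21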